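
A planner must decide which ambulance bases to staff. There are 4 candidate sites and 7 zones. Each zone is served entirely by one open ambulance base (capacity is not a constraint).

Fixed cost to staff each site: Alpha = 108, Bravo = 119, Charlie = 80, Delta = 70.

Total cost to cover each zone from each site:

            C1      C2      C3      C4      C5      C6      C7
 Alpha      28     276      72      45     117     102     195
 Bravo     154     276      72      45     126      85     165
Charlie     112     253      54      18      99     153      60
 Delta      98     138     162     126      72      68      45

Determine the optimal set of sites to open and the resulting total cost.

For any fixed open set, each zone goes to its cheapest open site; total = fixed + service.
{Charlie, Delta}: C1→Delta 98, C2→Delta 138, C3→Charlie 54, C4→Charlie 18, C5→Delta 72, C6→Delta 68, C7→Delta 45. Service 493; fixed 150; total 643.
{Alpha, Delta}: service 468 + fixed 178 = 646
{Alpha, Charlie, Delta}: C1→Alpha 28, C2→Delta 138, C3→Charlie 54, C4→Charlie 18, C5→Delta 72, C6→Delta 68, C7→Delta 45. Service 423; fixed 258; total 681.
{Alpha, Bravo, Charlie, Delta}: service 423 + fixed 377 = 800
(All 15 nonempty subsets were checked; Charlie and Delta is lowest.)

Open Charlie and Delta; minimum total cost 643.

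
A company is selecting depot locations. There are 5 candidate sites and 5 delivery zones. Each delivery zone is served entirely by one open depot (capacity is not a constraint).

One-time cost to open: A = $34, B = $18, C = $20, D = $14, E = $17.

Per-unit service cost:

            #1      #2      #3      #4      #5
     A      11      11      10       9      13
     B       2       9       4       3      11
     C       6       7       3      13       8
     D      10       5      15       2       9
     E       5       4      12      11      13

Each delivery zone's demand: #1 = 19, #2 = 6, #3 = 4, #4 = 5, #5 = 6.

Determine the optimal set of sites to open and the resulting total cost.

For any fixed open set, each delivery zone goes to its cheapest open site; total = fixed + service.
{B, D}: #1→B 2·19=38, #2→D 5·6=30, #3→B 4·4=16, #4→D 2·5=10, #5→D 9·6=54. Service 148; fixed 32; total 180.
{B, C, D}: #1→B 2·19=38, #2→D 5·6=30, #3→C 3·4=12, #4→D 2·5=10, #5→C 8·6=48. Service 138; fixed 52; total 190.
{B, D, E}: #1→B 2·19=38, #2→E 4·6=24, #3→B 4·4=16, #4→D 2·5=10, #5→D 9·6=54. Service 142; fixed 49; total 191.
{A, B, C, D, E}: service 132 + fixed 103 = 235
No other subset beats 180.

Open B and D; minimum total cost 180.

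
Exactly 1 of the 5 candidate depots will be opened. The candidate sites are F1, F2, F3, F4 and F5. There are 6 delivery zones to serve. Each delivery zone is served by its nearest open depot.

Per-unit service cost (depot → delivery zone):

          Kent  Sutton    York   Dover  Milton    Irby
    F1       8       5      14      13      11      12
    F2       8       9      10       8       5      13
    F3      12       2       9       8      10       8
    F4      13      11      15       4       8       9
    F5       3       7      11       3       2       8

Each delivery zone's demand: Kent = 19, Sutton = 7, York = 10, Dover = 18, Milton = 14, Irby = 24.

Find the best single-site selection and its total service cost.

With exactly 1 open, each delivery zone uses its cheapest among the chosen.
{F5}: Kent→F5 3·19=57, Sutton→F5 7·7=49, York→F5 11·10=110, Dover→F5 3·18=54, Milton→F5 2·14=28, Irby→F5 8·24=192. Service cost 490.
{F3}: service cost 808
{F2}: service cost 841
Among all 5 size-1 choices, {F5} is lowest.

Choose F5 only; total service cost 490.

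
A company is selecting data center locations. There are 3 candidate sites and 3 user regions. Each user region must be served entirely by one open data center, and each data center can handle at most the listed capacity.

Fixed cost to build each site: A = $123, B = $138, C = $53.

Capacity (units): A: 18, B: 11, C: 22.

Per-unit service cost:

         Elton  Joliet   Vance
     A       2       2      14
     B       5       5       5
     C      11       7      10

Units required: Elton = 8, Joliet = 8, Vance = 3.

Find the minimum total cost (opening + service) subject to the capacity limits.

Minimum total cost: 227

Open {C}: Elton→C 11·8=88, Joliet→C 7·8=56, Vance→C 10·3=30.
Loads: C carries 19/22. Service 174; fixed 53; total 227.
Next best feasible plan costs 238.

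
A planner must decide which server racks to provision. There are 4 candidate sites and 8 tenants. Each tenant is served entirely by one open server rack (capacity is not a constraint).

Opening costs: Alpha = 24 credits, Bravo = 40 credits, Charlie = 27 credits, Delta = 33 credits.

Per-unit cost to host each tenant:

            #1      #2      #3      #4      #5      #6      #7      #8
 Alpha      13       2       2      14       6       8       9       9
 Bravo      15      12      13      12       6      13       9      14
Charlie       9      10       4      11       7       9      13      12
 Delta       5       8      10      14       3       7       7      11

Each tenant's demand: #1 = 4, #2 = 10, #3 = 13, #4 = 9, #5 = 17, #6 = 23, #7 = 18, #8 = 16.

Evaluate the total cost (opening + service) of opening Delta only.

Each tenant is assigned to its cheapest site among the open ones.
{Delta}: #1→Delta 5·4=20, #2→Delta 8·10=80, #3→Delta 10·13=130, #4→Delta 14·9=126, #5→Delta 3·17=51, #6→Delta 7·23=161, #7→Delta 7·18=126, #8→Delta 11·16=176. Service 870; fixed 33; total 903.

Total cost: 903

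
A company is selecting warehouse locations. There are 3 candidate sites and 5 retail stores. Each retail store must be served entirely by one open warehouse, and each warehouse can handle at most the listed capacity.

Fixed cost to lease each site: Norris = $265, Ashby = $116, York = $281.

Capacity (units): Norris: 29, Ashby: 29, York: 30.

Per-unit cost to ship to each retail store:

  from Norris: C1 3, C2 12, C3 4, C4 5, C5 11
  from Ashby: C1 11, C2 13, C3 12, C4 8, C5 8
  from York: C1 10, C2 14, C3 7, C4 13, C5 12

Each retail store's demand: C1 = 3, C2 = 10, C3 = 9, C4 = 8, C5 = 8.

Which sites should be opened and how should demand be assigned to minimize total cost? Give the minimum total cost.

Open {Norris, Ashby}: C1→Norris 3·3=9, C2→Ashby 13·10=130, C3→Norris 4·9=36, C4→Norris 5·8=40, C5→Ashby 8·8=64.
Loads: Norris carries 20/29, Ashby carries 18/29. Service 279; fixed 381; total 660.
Next best feasible plan costs 674.

Minimum total cost: 660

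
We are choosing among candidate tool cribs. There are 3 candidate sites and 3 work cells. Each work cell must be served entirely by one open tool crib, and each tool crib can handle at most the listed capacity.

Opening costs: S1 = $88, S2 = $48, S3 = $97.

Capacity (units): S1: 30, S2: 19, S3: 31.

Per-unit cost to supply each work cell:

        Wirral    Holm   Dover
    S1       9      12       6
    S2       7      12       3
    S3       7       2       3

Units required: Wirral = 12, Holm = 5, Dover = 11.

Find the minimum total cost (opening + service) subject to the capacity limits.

Open {S3}: Wirral→S3 7·12=84, Holm→S3 2·5=10, Dover→S3 3·11=33.
Loads: S3 carries 28/31. Service 127; fixed 97; total 224.
Next best feasible plan costs 272.

Minimum total cost: 224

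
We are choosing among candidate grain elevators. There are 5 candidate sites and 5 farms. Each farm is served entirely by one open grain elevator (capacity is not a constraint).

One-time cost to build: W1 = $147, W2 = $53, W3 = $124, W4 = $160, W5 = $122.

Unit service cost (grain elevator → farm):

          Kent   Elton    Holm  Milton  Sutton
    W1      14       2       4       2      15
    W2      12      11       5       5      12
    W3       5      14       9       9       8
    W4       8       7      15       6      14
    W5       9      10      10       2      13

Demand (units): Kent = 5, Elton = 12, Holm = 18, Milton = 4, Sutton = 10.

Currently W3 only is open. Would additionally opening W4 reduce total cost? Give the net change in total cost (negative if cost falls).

Current service cost with {W3}: 471.
Adding W4: each farm re-picks its cheapest; new service cost 375, saving 96.
Extra fixed cost: 160. Net change = 160 − 96 = 64.
(Totals: 595 → 659.)

No — net change +64 (cost rises by 64).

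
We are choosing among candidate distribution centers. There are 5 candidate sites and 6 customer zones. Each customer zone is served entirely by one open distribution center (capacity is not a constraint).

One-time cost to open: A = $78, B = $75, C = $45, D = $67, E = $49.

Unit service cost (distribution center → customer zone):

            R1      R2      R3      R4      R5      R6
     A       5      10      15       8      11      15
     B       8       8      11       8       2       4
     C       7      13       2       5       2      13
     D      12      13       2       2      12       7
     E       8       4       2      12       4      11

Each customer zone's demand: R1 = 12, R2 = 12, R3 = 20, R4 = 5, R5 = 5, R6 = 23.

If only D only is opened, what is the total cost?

Total cost: 638

Each customer zone is assigned to its cheapest site among the open ones.
{D}: R1→D 12·12=144, R2→D 13·12=156, R3→D 2·20=40, R4→D 2·5=10, R5→D 12·5=60, R6→D 7·23=161. Service 571; fixed 67; total 638.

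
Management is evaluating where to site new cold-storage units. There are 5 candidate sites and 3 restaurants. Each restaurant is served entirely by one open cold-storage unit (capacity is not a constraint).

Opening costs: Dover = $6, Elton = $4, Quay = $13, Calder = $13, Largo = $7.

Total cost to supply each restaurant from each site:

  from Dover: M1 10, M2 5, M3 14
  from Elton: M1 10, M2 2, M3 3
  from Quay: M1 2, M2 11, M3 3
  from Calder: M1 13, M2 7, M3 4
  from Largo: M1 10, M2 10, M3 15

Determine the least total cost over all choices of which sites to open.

For any fixed open set, each restaurant goes to its cheapest open site; total = fixed + service.
{Elton}: M1→Elton 10, M2→Elton 2, M3→Elton 3. Service 15; fixed 4; total 19.
{Elton, Quay}: M1→Quay 2, M2→Elton 2, M3→Elton 3. Service 7; fixed 17; total 24.
{Dover, Elton}: service 15 + fixed 10 = 25
{Dover, Elton, Quay, Calder, Largo}: service 7 + fixed 43 = 50
No other subset beats 19.

Minimum total cost: 19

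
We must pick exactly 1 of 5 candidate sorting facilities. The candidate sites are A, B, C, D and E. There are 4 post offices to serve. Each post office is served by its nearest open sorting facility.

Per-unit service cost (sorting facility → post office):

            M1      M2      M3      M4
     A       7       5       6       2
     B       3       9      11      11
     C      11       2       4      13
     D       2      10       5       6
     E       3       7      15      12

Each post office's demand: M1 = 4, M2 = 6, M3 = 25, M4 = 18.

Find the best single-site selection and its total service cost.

With exactly 1 open, each post office uses its cheapest among the chosen.
{A}: M1→A 7·4=28, M2→A 5·6=30, M3→A 6·25=150, M4→A 2·18=36. Service cost 244.
{D}: service cost 301
{C}: service cost 390
Among all 5 size-1 choices, {A} is lowest.

Choose A only; total service cost 244.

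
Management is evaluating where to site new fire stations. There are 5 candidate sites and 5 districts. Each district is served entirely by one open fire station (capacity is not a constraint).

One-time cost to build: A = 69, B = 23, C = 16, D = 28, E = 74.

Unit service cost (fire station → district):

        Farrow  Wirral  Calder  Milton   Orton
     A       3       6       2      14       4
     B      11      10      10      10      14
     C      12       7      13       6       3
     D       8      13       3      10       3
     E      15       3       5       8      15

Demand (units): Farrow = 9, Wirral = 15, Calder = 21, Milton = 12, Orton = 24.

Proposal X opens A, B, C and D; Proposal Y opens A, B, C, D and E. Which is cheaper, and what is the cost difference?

Proposal X is cheaper by 29.

Proposal X: {A, B, C, D}: Farrow→A 3·9=27, Wirral→A 6·15=90, Calder→A 2·21=42, Milton→C 6·12=72, Orton→C 3·24=72. Service 303; fixed 136; total 439.
Proposal Y: {A, B, C, D, E}: Farrow→A 3·9=27, Wirral→E 3·15=45, Calder→A 2·21=42, Milton→C 6·12=72, Orton→C 3·24=72. Service 258; fixed 210; total 468.
Difference: |439 − 468| = 29.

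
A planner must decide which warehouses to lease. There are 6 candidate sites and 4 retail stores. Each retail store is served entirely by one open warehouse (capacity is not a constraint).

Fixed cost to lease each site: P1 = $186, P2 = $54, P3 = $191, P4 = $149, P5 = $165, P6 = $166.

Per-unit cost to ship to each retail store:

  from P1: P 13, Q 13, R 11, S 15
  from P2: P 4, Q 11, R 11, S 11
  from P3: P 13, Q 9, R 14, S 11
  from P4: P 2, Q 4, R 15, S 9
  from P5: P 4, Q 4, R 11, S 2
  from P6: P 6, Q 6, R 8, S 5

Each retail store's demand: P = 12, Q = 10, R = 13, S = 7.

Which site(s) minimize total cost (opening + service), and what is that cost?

For any fixed open set, each retail store goes to its cheapest open site; total = fixed + service.
{P5}: P→P5 4·12=48, Q→P5 4·10=40, R→P5 11·13=143, S→P5 2·7=14. Service 245; fixed 165; total 410.
{P2}: service 378 + fixed 54 = 432
{P6}: service 271 + fixed 166 = 437
{P1, P2, P3, P4, P5, P6}: P→P4 2·12=24, Q→P4 4·10=40, R→P6 8·13=104, S→P5 2·7=14. Service 182; fixed 911; total 1093.
No other subset beats 410.

Open P5 only; minimum total cost 410.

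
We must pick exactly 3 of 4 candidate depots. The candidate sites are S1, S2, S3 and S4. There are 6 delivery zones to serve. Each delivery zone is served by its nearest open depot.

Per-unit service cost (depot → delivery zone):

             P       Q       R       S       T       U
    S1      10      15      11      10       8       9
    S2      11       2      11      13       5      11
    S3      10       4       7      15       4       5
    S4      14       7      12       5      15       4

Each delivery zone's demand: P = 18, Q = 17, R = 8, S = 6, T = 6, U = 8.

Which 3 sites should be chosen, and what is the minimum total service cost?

Choose S2, S3 and S4; total service cost 356.

With exactly 3 open, each delivery zone uses its cheapest among the chosen.
{S2, S3, S4}: P→S3 10·18=180, Q→S2 2·17=34, R→S3 7·8=56, S→S4 5·6=30, T→S3 4·6=24, U→S4 4·8=32. Service cost 356.
{S1, S3, S4}: service cost 390
{S1, S2, S3}: service cost 394
Among all 4 size-3 choices, {S2, S3, S4} is lowest.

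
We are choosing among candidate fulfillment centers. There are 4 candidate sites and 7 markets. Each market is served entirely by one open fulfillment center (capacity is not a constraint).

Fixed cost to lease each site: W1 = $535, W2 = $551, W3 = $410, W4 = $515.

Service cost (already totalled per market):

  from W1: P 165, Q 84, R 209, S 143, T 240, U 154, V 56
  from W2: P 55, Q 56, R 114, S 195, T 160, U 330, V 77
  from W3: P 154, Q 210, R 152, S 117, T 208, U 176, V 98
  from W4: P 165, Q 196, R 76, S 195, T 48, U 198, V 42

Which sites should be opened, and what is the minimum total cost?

Open W4 only; minimum total cost 1435.

For any fixed open set, each market goes to its cheapest open site; total = fixed + service.
{W4}: P→W4 165, Q→W4 196, R→W4 76, S→W4 195, T→W4 48, U→W4 198, V→W4 42. Service 920; fixed 515; total 1435.
{W3}: P→W3 154, Q→W3 210, R→W3 152, S→W3 117, T→W3 208, U→W3 176, V→W3 98. Service 1115; fixed 410; total 1525.
{W2}: service 987 + fixed 551 = 1538
{W1, W2, W3, W4}: service 548 + fixed 2011 = 2559
No other subset beats 1435.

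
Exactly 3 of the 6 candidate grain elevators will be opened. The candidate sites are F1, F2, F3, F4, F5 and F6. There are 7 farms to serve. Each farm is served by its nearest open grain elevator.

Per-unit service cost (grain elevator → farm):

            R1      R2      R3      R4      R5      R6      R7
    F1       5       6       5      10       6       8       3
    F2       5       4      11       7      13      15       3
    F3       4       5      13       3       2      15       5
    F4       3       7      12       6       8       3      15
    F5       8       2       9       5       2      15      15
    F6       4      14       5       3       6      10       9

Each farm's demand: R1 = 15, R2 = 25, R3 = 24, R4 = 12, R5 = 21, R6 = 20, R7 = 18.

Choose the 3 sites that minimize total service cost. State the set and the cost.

With exactly 3 open, each farm uses its cheapest among the chosen.
{F1, F4, F5}: R1→F4 3·15=45, R2→F5 2·25=50, R3→F1 5·24=120, R4→F5 5·12=60, R5→F5 2·21=42, R6→F4 3·20=60, R7→F1 3·18=54. Service cost 431.
{F1, F3, F4}: service cost 482
{F4, F5, F6}: service cost 515
Among all 20 size-3 choices, {F1, F4, F5} is lowest.

Choose F1, F4 and F5; total service cost 431.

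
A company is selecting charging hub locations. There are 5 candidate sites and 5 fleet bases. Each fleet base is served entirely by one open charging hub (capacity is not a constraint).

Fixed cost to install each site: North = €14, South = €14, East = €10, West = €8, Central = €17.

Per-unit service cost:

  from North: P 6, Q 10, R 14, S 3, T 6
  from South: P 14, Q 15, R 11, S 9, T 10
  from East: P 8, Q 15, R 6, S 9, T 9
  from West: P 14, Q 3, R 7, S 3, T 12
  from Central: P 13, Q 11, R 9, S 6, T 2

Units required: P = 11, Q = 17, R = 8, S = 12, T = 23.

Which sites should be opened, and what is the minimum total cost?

For any fixed open set, each fleet base goes to its cheapest open site; total = fixed + service.
{North, West, Central}: P→North 6·11=66, Q→West 3·17=51, R→West 7·8=56, S→North 3·12=36, T→Central 2·23=46. Service 255; fixed 39; total 294.
{North, East, West, Central}: service 247 + fixed 49 = 296
{East, West, Central}: service 269 + fixed 35 = 304
{North, South, East, West, Central}: service 247 + fixed 63 = 310
No other subset beats 294.

Open North, West and Central; minimum total cost 294.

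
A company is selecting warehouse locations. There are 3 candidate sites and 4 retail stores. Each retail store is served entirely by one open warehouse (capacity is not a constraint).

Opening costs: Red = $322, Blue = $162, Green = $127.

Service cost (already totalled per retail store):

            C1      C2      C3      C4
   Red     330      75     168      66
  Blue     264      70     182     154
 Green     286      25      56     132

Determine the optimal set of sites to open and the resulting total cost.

For any fixed open set, each retail store goes to its cheapest open site; total = fixed + service.
{Green}: C1→Green 286, C2→Green 25, C3→Green 56, C4→Green 132. Service 499; fixed 127; total 626.
{Blue, Green}: service 477 + fixed 289 = 766
{Blue}: service 670 + fixed 162 = 832
{Red, Blue, Green}: C1→Blue 264, C2→Green 25, C3→Green 56, C4→Red 66. Service 411; fixed 611; total 1022.
No other subset beats 626.

Open Green only; minimum total cost 626.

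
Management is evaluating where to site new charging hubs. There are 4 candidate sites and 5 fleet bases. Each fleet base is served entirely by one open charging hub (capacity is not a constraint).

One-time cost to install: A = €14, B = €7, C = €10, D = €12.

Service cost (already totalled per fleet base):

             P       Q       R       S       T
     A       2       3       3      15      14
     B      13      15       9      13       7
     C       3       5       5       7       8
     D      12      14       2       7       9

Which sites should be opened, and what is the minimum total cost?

For any fixed open set, each fleet base goes to its cheapest open site; total = fixed + service.
{C}: P→C 3, Q→C 5, R→C 5, S→C 7, T→C 8. Service 28; fixed 10; total 38.
{B, C}: P→C 3, Q→C 5, R→C 5, S→C 7, T→B 7. Service 27; fixed 17; total 44.
{A, C}: service 23 + fixed 24 = 47
{A, B, C, D}: P→A 2, Q→A 3, R→D 2, S→C 7, T→B 7. Service 21; fixed 43; total 64.
No other subset beats 38.

Open C only; minimum total cost 38.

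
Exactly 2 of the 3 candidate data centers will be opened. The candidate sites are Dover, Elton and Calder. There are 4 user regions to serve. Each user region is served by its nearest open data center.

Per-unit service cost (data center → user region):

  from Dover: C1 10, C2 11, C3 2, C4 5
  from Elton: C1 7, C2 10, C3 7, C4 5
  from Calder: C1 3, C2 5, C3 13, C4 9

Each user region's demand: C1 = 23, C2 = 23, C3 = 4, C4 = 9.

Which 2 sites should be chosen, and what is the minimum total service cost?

With exactly 2 open, each user region uses its cheapest among the chosen.
{Dover, Calder}: C1→Calder 3·23=69, C2→Calder 5·23=115, C3→Dover 2·4=8, C4→Dover 5·9=45. Service cost 237.
{Elton, Calder}: service cost 257
{Dover, Elton}: service cost 444
Among all 3 size-2 choices, {Dover, Calder} is lowest.

Choose Dover and Calder; total service cost 237.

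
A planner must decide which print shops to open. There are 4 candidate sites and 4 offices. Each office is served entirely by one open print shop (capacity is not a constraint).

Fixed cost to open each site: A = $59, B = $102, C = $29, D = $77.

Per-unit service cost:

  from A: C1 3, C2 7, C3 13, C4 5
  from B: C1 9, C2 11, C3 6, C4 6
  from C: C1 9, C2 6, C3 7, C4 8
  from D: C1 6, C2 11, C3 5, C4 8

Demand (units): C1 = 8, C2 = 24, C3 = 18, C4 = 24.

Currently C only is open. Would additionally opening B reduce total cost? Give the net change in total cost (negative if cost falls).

No — net change +36 (cost rises by 36).

Current service cost with {C}: 534.
Adding B: each office re-picks its cheapest; new service cost 468, saving 66.
Extra fixed cost: 102. Net change = 102 − 66 = 36.
(Totals: 563 → 599.)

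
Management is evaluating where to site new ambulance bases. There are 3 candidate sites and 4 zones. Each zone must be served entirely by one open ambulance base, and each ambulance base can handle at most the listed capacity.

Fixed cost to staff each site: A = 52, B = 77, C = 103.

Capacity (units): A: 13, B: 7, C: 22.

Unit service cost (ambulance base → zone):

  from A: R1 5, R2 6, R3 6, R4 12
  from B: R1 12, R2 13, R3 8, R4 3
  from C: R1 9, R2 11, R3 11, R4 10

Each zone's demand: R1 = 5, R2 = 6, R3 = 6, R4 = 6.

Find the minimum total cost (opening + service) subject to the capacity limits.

Minimum total cost: 332

Open {A, C}: R1→C 9·5=45, R2→A 6·6=36, R3→A 6·6=36, R4→C 10·6=60.
Loads: A carries 12/13, C carries 11/22. Service 177; fixed 155; total 332.
Next best feasible plan costs 342.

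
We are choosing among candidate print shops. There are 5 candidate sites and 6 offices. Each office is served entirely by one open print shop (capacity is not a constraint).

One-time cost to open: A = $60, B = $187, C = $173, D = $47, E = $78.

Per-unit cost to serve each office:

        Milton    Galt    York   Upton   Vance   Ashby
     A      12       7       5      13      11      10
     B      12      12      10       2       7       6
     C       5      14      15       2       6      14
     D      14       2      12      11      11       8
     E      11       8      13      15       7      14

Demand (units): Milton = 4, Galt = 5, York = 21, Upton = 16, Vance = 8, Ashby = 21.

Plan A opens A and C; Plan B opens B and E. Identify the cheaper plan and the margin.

Plan A is cheaper by 90.

Plan A: {A, C}: Milton→C 5·4=20, Galt→A 7·5=35, York→A 5·21=105, Upton→C 2·16=32, Vance→C 6·8=48, Ashby→A 10·21=210. Service 450; fixed 233; total 683.
Plan B: {B, E}: Milton→E 11·4=44, Galt→E 8·5=40, York→B 10·21=210, Upton→B 2·16=32, Vance→B 7·8=56, Ashby→B 6·21=126. Service 508; fixed 265; total 773.
Difference: |683 − 773| = 90.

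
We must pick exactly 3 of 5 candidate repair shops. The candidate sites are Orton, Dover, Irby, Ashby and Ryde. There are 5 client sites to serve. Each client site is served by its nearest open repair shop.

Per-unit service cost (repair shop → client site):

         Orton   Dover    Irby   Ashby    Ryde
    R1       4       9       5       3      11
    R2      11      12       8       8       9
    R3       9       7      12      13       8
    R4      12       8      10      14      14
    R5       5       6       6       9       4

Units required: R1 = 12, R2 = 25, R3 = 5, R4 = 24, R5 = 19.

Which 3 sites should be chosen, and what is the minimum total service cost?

Choose Dover, Ashby and Ryde; total service cost 539.

With exactly 3 open, each client site uses its cheapest among the chosen.
{Dover, Ashby, Ryde}: R1→Ashby 3·12=36, R2→Ashby 8·25=200, R3→Dover 7·5=35, R4→Dover 8·24=192, R5→Ryde 4·19=76. Service cost 539.
{Orton, Dover, Ashby}: service cost 558
{Dover, Irby, Ryde}: service cost 563
Among all 10 size-3 choices, {Dover, Ashby, Ryde} is lowest.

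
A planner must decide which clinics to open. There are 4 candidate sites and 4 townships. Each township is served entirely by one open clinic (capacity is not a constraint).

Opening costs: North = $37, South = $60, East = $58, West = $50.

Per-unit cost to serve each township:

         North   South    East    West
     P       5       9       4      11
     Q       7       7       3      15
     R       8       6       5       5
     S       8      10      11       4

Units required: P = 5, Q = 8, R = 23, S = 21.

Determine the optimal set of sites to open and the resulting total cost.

Open East and West; minimum total cost 351.

For any fixed open set, each township goes to its cheapest open site; total = fixed + service.
{East, West}: P→East 4·5=20, Q→East 3·8=24, R→East 5·23=115, S→West 4·21=84. Service 243; fixed 108; total 351.
{North, West}: service 280 + fixed 87 = 367
{North, East, West}: P→East 4·5=20, Q→East 3·8=24, R→East 5·23=115, S→West 4·21=84. Service 243; fixed 145; total 388.
{North, South, East, West}: service 243 + fixed 205 = 448
No other subset beats 351.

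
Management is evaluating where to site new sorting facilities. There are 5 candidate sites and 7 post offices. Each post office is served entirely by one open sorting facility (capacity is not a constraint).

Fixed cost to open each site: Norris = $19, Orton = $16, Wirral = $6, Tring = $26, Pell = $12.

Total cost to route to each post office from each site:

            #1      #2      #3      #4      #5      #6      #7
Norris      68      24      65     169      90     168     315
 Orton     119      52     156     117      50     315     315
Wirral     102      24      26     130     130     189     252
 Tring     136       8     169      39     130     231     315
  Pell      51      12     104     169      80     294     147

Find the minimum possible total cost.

For any fixed open set, each post office goes to its cheapest open site; total = fixed + service.
{Norris, Orton, Wirral, Tring, Pell}: #1→Pell 51, #2→Tring 8, #3→Wirral 26, #4→Tring 39, #5→Orton 50, #6→Norris 168, #7→Pell 147. Service 489; fixed 79; total 568.
{Orton, Wirral, Tring, Pell}: service 510 + fixed 60 = 570
{Norris, Wirral, Tring, Pell}: #1→Pell 51, #2→Tring 8, #3→Wirral 26, #4→Tring 39, #5→Pell 80, #6→Norris 168, #7→Pell 147. Service 519; fixed 63; total 582.
{Wirral}: service 853 + fixed 6 = 859
No other subset beats 568.

Minimum total cost: 568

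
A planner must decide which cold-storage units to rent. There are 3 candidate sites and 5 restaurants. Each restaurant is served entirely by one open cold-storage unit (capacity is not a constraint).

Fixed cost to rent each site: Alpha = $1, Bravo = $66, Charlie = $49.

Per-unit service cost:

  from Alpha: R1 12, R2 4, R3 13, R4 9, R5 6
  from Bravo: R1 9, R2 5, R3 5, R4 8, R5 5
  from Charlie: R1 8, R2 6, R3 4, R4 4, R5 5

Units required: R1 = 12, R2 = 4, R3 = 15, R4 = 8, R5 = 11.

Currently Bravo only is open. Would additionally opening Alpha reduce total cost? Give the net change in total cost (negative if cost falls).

Yes — net change −3 (cost falls by 3).

Current service cost with {Bravo}: 322.
Adding Alpha: each restaurant re-picks its cheapest; new service cost 318, saving 4.
Extra fixed cost: 1. Net change = 1 − 4 = -3.
(Totals: 388 → 385.)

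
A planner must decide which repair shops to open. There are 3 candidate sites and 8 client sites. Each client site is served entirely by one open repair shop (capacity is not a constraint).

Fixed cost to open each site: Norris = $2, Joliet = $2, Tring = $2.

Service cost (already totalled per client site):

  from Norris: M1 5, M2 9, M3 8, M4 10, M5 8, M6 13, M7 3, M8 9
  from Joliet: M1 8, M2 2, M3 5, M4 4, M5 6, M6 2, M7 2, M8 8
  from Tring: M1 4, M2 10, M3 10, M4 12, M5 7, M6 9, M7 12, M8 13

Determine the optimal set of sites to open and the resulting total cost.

Open Joliet and Tring; minimum total cost 37.

For any fixed open set, each client site goes to its cheapest open site; total = fixed + service.
{Joliet, Tring}: M1→Tring 4, M2→Joliet 2, M3→Joliet 5, M4→Joliet 4, M5→Joliet 6, M6→Joliet 2, M7→Joliet 2, M8→Joliet 8. Service 33; fixed 4; total 37.
{Norris, Joliet}: service 34 + fixed 4 = 38
{Norris, Joliet, Tring}: service 33 + fixed 6 = 39
{Norris}: M1→Norris 5, M2→Norris 9, M3→Norris 8, M4→Norris 10, M5→Norris 8, M6→Norris 13, M7→Norris 3, M8→Norris 9. Service 65; fixed 2; total 67.
No other subset beats 37.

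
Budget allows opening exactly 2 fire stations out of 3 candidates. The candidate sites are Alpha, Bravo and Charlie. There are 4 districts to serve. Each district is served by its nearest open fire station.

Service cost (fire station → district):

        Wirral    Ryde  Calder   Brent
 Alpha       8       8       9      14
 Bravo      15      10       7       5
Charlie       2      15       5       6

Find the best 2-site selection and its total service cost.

Choose Alpha and Charlie; total service cost 21.

With exactly 2 open, each district uses its cheapest among the chosen.
{Alpha, Charlie}: Wirral→Charlie 2, Ryde→Alpha 8, Calder→Charlie 5, Brent→Charlie 6. Service cost 21.
{Bravo, Charlie}: service cost 22
{Alpha, Bravo}: service cost 28
Among all 3 size-2 choices, {Alpha, Charlie} is lowest.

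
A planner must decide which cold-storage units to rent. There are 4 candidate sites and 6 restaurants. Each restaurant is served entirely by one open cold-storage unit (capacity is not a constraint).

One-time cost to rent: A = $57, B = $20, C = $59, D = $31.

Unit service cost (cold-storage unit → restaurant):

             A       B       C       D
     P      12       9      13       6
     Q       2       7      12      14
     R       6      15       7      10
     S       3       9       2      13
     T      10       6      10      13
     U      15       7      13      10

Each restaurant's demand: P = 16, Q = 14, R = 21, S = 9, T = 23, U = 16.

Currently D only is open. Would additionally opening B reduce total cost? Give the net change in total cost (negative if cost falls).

Yes — net change −323 (cost falls by 323).

Current service cost with {D}: 1078.
Adding B: each restaurant re-picks its cheapest; new service cost 735, saving 343.
Extra fixed cost: 20. Net change = 20 − 343 = -323.
(Totals: 1109 → 786.)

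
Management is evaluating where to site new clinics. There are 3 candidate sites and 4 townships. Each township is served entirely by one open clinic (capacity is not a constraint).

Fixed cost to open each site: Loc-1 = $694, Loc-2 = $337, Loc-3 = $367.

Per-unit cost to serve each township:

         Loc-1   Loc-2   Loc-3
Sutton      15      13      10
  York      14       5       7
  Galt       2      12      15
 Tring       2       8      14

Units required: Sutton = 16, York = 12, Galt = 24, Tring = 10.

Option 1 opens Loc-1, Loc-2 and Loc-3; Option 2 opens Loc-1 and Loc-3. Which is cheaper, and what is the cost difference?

Option 1: {Loc-1, Loc-2, Loc-3}: Sutton→Loc-3 10·16=160, York→Loc-2 5·12=60, Galt→Loc-1 2·24=48, Tring→Loc-1 2·10=20. Service 288; fixed 1398; total 1686.
Option 2: {Loc-1, Loc-3}: Sutton→Loc-3 10·16=160, York→Loc-3 7·12=84, Galt→Loc-1 2·24=48, Tring→Loc-1 2·10=20. Service 312; fixed 1061; total 1373.
Difference: |1686 − 1373| = 313.

Option 2 is cheaper by 313.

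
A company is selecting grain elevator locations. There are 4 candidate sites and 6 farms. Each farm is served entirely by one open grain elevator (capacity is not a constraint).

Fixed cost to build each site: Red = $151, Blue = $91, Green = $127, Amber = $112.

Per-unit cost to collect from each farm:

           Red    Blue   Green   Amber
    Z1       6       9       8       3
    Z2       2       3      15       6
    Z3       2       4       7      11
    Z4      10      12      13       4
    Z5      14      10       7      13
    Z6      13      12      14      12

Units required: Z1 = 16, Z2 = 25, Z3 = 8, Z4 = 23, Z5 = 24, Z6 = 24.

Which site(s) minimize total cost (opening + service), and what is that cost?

For any fixed open set, each farm goes to its cheapest open site; total = fixed + service.
{Blue, Amber}: Z1→Amber 3·16=48, Z2→Blue 3·25=75, Z3→Blue 4·8=32, Z4→Amber 4·23=92, Z5→Blue 10·24=240, Z6→Blue 12·24=288. Service 775; fixed 203; total 978.
{Blue, Green, Amber}: Z1→Amber 3·16=48, Z2→Blue 3·25=75, Z3→Blue 4·8=32, Z4→Amber 4·23=92, Z5→Green 7·24=168, Z6→Blue 12·24=288. Service 703; fixed 330; total 1033.
{Green, Amber}: service 802 + fixed 239 = 1041
{Red, Blue, Green, Amber}: service 662 + fixed 481 = 1143
(All 15 nonempty subsets were checked; Blue and Amber is lowest.)

Open Blue and Amber; minimum total cost 978.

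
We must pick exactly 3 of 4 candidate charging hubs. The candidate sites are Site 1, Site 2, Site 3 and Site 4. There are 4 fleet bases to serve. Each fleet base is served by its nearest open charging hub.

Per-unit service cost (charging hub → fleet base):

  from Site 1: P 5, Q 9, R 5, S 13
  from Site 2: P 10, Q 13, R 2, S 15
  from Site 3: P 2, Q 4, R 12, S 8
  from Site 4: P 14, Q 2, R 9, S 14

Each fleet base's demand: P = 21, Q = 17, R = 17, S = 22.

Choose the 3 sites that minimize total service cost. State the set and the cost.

Choose Site 2, Site 3 and Site 4; total service cost 286.

With exactly 3 open, each fleet base uses its cheapest among the chosen.
{Site 2, Site 3, Site 4}: P→Site 3 2·21=42, Q→Site 4 2·17=34, R→Site 2 2·17=34, S→Site 3 8·22=176. Service cost 286.
{Site 1, Site 2, Site 3}: service cost 320
{Site 1, Site 3, Site 4}: service cost 337
Among all 4 size-3 choices, {Site 2, Site 3, Site 4} is lowest.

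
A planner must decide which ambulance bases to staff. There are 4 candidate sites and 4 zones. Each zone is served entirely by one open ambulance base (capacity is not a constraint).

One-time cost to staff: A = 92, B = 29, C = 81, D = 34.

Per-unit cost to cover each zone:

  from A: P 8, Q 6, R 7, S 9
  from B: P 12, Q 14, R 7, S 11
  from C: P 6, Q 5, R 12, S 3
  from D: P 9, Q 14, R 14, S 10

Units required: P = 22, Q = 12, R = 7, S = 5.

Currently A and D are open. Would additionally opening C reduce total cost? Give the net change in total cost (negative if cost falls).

Yes — net change −5 (cost falls by 5).

Current service cost with {A, D}: 342.
Adding C: each zone re-picks its cheapest; new service cost 256, saving 86.
Extra fixed cost: 81. Net change = 81 − 86 = -5.
(Totals: 468 → 463.)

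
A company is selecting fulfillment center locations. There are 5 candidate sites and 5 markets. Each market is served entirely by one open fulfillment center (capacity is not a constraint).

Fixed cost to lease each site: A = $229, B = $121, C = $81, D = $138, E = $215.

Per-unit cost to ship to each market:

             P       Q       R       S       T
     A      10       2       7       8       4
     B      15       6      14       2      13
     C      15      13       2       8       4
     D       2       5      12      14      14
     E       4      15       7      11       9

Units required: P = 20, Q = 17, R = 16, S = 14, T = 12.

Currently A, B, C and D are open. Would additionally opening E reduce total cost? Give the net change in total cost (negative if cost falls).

Current service cost with {A, B, C, D}: 182.
Adding E: each market re-picks its cheapest; new service cost 182, saving 0.
Extra fixed cost: 215. Net change = 215 − 0 = 215.
(Totals: 751 → 966.)

No — net change +215 (cost rises by 215).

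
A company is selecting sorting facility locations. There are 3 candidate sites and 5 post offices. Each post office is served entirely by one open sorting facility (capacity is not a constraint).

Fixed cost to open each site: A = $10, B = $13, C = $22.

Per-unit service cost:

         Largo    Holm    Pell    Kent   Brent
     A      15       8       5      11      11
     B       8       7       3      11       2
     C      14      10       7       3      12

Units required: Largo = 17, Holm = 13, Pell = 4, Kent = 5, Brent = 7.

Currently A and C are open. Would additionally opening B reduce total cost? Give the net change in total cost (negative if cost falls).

Yes — net change −173 (cost falls by 173).

Current service cost with {A, C}: 454.
Adding B: each post office re-picks its cheapest; new service cost 268, saving 186.
Extra fixed cost: 13. Net change = 13 − 186 = -173.
(Totals: 486 → 313.)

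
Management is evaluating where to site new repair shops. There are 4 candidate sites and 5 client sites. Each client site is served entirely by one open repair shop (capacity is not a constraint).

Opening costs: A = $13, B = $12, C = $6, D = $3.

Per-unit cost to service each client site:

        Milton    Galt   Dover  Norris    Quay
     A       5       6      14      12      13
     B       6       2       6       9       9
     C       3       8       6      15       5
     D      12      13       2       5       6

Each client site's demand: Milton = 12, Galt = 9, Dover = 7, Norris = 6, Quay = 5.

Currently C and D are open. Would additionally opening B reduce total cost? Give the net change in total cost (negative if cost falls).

Current service cost with {C, D}: 177.
Adding B: each client site re-picks its cheapest; new service cost 123, saving 54.
Extra fixed cost: 12. Net change = 12 − 54 = -42.
(Totals: 186 → 144.)

Yes — net change −42 (cost falls by 42).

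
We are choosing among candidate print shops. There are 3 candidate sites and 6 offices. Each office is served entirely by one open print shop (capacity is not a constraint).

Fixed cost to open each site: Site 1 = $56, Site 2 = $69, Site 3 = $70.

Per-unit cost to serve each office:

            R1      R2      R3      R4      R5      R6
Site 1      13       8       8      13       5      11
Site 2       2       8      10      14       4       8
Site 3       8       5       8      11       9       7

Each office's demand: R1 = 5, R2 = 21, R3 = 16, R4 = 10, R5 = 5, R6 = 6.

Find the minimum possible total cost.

Minimum total cost: 540

For any fixed open set, each office goes to its cheapest open site; total = fixed + service.
{Site 3}: R1→Site 3 8·5=40, R2→Site 3 5·21=105, R3→Site 3 8·16=128, R4→Site 3 11·10=110, R5→Site 3 9·5=45, R6→Site 3 7·6=42. Service 470; fixed 70; total 540.
{Site 2, Site 3}: service 415 + fixed 139 = 554
{Site 1, Site 3}: service 450 + fixed 126 = 576
{Site 1, Site 2, Site 3}: R1→Site 2 2·5=10, R2→Site 3 5·21=105, R3→Site 1 8·16=128, R4→Site 3 11·10=110, R5→Site 2 4·5=20, R6→Site 3 7·6=42. Service 415; fixed 195; total 610.
(All 7 nonempty subsets were checked; Site 3 only is lowest.)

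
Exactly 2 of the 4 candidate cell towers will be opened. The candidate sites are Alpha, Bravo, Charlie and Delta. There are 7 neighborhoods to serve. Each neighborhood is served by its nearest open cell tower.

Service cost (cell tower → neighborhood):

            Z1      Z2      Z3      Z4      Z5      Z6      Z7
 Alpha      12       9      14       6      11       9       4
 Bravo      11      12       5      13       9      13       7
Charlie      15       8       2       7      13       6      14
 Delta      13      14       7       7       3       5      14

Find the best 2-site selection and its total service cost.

With exactly 2 open, each neighborhood uses its cheapest among the chosen.
{Alpha, Delta}: Z1→Alpha 12, Z2→Alpha 9, Z3→Delta 7, Z4→Alpha 6, Z5→Delta 3, Z6→Delta 5, Z7→Alpha 4. Service cost 46.
{Alpha, Charlie}: service cost 49
{Bravo, Charlie}: service cost 50
Among all 6 size-2 choices, {Alpha, Delta} is lowest.

Choose Alpha and Delta; total service cost 46.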